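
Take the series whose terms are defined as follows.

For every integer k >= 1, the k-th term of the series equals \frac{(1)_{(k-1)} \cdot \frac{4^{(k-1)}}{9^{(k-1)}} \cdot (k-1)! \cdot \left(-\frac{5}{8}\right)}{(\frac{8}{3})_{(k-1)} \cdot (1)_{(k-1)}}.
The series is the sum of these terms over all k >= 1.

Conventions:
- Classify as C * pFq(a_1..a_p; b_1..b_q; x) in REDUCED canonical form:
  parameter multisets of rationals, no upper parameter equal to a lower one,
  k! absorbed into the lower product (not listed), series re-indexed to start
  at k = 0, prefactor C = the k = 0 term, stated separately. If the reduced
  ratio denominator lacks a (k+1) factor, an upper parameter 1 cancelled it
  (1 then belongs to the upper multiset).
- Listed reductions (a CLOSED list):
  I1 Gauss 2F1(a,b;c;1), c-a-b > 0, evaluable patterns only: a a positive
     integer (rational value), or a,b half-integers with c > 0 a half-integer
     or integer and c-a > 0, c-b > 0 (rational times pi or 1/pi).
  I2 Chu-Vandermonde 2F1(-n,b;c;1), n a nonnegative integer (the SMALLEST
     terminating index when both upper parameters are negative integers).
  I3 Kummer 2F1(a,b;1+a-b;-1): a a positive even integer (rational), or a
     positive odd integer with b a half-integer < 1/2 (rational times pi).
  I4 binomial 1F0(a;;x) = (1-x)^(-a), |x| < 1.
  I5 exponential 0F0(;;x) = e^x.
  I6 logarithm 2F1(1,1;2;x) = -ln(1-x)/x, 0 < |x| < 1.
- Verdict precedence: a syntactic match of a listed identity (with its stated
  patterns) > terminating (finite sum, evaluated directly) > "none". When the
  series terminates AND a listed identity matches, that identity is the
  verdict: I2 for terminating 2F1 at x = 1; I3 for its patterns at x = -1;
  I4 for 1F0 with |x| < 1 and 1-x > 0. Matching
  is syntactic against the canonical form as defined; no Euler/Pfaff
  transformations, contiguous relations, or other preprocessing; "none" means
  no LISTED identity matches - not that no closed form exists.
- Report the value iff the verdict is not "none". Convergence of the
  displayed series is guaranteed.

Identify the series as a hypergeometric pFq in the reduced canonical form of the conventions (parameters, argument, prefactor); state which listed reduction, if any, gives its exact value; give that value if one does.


x = \frac{4}{9} here; the reduced form reads 2F1, upper {1, 1}, lower {\frac{8}{3}}, C = -\frac{5}{8}. Verdict: no listed reduction: x = \frac{4}{9} and upper {1, 1} fail every I1-I6 pattern.

First insight: t_0 = -\frac{5}{8} here, and the two geometric factors (C = -5/8, x = 4/9) combine into one argument.
Consecutive-term ratio: r(k) = \frac{4}{9} * (k+1) (k+1) / [(k+\frac{8}{3}) (k+1)] - rational; roots negated = parameters, x = \frac{4}{9}, C = -\frac{5}{8}.


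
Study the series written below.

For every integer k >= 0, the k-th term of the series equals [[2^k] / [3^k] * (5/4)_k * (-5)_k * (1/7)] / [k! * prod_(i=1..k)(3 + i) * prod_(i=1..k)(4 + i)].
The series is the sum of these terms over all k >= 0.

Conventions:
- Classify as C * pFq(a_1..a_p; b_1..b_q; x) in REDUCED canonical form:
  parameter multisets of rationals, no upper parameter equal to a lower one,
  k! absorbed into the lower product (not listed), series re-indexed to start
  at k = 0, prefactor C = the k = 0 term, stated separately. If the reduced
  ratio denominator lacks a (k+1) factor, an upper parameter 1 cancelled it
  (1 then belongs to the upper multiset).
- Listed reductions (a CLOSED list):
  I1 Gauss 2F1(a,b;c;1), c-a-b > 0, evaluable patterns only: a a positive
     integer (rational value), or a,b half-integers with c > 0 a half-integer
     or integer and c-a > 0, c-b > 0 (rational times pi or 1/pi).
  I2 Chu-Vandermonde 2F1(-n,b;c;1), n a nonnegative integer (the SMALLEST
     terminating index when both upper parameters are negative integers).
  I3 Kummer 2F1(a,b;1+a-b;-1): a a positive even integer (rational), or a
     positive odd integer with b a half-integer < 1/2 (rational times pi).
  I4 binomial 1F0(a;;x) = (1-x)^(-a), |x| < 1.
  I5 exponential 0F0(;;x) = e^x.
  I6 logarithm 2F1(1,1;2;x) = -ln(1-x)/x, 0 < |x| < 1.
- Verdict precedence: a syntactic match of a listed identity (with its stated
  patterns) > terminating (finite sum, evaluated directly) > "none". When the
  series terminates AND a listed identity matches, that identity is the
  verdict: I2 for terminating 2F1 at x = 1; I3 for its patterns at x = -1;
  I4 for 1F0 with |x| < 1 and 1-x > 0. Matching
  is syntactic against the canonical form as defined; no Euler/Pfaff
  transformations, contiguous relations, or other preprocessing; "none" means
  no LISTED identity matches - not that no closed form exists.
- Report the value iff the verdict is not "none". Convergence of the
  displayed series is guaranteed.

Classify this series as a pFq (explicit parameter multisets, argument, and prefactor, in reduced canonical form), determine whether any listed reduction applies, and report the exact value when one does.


Canonical form: C = 1/7 times 2F2 with upper {-5, 5/4}, lower {4, 5}, x = 2/3. Verdict: terminating (-5 upstairs). 6 nonzero terms in all; added directly. Exact value: 4749047173/40967700480.

The tell: t_0 = 1/7 here, and the lower running product (prefactor 1/7) is a rising factorial.
Ratio: r(k) = (2/3) * (k-5) (k+5/4) / [(k+4) (k+5) (k+1)] - rational in k. x = (2/3); t_0 = 1/7; negate the roots.


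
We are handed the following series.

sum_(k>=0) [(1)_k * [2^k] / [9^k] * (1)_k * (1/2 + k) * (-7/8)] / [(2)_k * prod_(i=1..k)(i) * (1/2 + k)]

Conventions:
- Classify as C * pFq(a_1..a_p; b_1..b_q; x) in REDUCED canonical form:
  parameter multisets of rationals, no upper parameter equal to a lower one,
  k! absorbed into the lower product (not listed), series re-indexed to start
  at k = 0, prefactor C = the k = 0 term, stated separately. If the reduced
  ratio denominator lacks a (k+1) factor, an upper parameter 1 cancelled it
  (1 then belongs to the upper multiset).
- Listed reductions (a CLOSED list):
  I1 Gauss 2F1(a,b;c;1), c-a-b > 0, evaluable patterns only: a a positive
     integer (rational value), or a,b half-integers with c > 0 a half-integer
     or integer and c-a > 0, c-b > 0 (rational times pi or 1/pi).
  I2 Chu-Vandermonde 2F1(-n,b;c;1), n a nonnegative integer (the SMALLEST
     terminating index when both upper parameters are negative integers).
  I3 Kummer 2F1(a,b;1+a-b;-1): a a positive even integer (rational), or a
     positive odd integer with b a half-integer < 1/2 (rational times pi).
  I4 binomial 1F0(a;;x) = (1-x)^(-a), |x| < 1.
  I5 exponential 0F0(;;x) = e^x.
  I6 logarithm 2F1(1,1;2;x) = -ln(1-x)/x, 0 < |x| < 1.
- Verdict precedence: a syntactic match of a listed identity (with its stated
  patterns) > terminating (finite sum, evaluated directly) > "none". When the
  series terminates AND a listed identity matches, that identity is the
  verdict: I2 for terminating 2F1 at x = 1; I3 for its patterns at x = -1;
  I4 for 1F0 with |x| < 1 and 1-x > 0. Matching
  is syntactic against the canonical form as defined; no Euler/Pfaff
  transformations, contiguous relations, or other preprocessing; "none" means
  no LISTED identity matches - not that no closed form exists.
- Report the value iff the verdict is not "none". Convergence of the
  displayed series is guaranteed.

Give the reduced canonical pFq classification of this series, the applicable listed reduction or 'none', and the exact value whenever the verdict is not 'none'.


First insight: x = (2/9) and the two geometric factors (prefactor -7/8) combine into one argument.
Ratio: r(k) = (2/9) * (k+1) (k+1) / [(k+2) (k+1)] - rational in k, leading ratio (2/9); with t_0 = -7/8, classification follows.

With C = -7/8: the canonical form is 2F1(1, 1; 2; 2/9). Verdict: logarithm (I6) fires (the logarithm: parameters (1,1;2), x = 2/9). Value: (63/16) * ln(7/9).


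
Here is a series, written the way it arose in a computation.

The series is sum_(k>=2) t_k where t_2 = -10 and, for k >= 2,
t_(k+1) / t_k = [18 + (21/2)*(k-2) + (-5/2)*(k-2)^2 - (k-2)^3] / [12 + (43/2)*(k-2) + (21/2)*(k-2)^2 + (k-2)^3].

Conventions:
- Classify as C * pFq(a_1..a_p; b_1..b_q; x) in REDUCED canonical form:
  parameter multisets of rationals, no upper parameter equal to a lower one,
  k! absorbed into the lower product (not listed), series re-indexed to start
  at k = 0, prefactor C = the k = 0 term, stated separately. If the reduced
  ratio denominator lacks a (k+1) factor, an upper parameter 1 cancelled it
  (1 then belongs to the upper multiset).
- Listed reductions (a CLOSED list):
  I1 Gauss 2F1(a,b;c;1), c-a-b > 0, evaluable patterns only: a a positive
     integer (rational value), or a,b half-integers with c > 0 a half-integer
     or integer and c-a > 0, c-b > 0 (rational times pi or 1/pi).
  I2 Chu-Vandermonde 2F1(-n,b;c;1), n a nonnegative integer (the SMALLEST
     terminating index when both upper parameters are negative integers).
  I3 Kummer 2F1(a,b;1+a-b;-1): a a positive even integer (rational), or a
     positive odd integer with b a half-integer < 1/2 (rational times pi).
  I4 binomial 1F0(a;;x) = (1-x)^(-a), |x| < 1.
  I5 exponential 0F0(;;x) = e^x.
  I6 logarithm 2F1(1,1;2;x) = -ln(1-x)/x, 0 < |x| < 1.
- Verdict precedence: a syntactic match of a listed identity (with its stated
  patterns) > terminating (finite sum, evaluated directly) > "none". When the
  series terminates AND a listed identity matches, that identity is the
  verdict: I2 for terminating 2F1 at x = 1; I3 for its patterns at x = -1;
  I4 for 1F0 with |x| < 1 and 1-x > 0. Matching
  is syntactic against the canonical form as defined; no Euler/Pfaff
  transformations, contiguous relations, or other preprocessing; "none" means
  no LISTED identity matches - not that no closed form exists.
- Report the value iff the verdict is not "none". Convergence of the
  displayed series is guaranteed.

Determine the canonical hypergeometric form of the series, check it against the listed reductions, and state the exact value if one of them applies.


First insight: with t_0 = -10, the ratio is unreduced: k + 3/2 divides both sides (C = -10).
Step ratio: r(k) = (-1) * (k-3) (k+4) / [(k+8) (k+1)] - poly over poly, x = (-1) from leading terms; C = -10 at k = 0.

Reduced: x = -1, 2F1, upper = {-3, 4}, lower = {8}, C = -10. Verdict: this is Kummer (I3) (x = -1; c = 8 equals 1+a-b for upper {-3, 4}: listed pattern). Hence: -35.


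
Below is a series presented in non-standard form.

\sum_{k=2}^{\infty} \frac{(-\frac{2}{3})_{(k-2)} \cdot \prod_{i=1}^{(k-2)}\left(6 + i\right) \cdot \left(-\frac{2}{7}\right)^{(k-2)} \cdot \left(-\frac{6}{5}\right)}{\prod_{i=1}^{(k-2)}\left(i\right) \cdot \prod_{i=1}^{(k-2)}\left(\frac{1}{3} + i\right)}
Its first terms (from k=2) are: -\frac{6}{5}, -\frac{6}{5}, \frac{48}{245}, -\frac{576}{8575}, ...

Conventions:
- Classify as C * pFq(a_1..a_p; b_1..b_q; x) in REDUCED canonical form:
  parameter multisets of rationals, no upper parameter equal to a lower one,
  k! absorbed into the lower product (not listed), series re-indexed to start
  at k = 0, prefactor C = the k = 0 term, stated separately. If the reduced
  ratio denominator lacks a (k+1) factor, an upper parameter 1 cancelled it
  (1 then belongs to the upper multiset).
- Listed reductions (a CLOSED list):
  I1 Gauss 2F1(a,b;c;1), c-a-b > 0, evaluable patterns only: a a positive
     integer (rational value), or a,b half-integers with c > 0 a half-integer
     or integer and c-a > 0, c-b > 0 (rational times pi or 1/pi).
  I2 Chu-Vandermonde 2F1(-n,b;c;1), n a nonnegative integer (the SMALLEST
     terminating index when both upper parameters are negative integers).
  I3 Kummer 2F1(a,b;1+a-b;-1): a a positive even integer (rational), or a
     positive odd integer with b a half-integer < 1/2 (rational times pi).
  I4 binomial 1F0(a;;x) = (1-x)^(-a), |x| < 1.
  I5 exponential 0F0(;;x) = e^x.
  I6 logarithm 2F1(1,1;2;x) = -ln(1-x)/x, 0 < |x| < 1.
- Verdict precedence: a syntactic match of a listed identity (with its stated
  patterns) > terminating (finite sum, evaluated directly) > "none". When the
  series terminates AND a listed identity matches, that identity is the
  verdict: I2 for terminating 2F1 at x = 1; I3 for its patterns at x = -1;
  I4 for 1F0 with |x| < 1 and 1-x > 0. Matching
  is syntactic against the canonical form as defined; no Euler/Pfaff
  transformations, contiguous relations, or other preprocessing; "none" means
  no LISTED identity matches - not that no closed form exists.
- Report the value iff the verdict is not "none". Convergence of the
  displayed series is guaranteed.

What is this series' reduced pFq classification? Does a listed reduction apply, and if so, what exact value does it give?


Reduced: x = -\frac{2}{7}, 2F1, upper = {-\frac{2}{3}, 7}, lower = {\frac{4}{3}}, C = -\frac{6}{5}. Verdict: no listed reduction: x = -\frac{2}{7} and upper {-\frac{2}{3}, 7} fail every I1-I6 pattern.

Key observation: t_0 being -\frac{6}{5}, the product of the first k integers (C = -6/5) is k!.
Step ratio: r(k) = -\frac{2}{7} * (k-\frac{2}{3}) (k+7) / [(k+\frac{4}{3}) (k+1)] - poly over poly, x = -\frac{2}{7} from leading terms; C = -\frac{6}{5} at k = 0.


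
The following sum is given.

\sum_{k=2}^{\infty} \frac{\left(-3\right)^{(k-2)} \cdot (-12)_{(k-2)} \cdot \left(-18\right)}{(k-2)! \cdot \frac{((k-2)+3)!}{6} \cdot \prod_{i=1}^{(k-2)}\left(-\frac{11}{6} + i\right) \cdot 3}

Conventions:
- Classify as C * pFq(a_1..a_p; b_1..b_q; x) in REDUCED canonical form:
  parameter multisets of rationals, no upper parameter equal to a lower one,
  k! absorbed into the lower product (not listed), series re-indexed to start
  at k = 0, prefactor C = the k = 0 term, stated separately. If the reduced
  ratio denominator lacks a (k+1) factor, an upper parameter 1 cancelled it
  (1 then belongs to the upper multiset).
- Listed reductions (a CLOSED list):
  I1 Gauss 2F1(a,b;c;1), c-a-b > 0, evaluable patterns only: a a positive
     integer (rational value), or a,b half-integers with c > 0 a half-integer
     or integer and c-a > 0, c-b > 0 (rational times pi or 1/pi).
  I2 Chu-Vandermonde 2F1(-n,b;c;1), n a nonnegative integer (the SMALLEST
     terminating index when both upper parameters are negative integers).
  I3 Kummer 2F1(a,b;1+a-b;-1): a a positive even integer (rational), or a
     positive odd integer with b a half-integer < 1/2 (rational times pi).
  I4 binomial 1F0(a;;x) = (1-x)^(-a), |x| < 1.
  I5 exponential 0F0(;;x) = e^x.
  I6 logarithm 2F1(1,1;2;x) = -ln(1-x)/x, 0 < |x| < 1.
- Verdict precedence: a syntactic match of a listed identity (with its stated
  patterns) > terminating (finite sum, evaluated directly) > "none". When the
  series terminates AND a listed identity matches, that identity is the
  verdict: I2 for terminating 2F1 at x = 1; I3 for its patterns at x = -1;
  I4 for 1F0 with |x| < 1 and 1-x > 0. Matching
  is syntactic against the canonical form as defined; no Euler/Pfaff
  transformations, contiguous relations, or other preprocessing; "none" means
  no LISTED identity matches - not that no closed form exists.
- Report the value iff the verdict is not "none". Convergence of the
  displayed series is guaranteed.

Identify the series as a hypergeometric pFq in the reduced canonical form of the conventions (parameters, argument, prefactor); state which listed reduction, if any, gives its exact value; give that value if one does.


With C = -6: the canonical form is 1F2(-12; -\frac{5}{6}, 4; -3). Verdict: terminating. With -12 upstairs the series is a 13-term polynomial sum; evaluated term by term. Its exact value is \frac{6385351398070279832146338}{1534855924115341953125}.

The tell: from the first term -6: the constant factors (prefactor -6) combine into one prefactor.
Step ratio: r(k) = -3 * (k-12) / [(k-\frac{5}{6}) (k+4) (k+1)] - poly over poly, x = -3 from leading terms; C = -6 at k = 0.


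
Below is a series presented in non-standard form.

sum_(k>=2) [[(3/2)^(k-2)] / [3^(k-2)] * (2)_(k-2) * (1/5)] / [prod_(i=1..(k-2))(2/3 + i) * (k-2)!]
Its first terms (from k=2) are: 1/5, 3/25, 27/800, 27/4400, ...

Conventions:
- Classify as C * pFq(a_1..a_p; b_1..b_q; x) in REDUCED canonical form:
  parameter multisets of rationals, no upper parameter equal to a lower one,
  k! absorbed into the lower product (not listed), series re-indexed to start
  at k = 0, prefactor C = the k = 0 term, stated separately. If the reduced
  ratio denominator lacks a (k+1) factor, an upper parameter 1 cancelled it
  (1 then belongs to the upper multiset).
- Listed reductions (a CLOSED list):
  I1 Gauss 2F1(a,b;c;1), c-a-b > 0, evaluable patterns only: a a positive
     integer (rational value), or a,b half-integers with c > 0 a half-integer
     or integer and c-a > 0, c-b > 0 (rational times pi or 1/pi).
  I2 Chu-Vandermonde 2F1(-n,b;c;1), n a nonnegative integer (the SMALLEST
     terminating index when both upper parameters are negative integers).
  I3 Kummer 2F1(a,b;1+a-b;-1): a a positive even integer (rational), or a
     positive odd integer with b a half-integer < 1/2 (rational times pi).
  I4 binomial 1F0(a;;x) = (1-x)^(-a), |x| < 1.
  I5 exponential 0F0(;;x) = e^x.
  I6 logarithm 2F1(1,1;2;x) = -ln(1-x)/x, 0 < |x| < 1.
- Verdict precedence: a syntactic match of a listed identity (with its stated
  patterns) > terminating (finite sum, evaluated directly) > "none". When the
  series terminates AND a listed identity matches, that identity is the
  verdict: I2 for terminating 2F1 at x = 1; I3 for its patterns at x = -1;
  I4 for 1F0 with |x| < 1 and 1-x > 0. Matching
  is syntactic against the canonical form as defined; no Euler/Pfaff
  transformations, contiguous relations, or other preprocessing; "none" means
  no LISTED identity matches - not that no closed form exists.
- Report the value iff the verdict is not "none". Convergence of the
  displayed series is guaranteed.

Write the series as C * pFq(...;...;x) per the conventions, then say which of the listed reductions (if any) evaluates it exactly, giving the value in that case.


Key observation: t_0 = 1/5 here, and the two k-th powers (C = 1/5, x = 1/2) combine into one argument.
Adjacent-term ratio: r(k) = (1/2) * (k+2) / [(k+5/3) (k+1)] ; factor over Q: parameters, x = (1/2), and C = 1/5.

This is 1/5 * 1F1(2; 5/3; 1/2) in reduced canonical form. Verdict: none (x = 1/2): each listed identity misses the multisets {2} ; {5/3}.


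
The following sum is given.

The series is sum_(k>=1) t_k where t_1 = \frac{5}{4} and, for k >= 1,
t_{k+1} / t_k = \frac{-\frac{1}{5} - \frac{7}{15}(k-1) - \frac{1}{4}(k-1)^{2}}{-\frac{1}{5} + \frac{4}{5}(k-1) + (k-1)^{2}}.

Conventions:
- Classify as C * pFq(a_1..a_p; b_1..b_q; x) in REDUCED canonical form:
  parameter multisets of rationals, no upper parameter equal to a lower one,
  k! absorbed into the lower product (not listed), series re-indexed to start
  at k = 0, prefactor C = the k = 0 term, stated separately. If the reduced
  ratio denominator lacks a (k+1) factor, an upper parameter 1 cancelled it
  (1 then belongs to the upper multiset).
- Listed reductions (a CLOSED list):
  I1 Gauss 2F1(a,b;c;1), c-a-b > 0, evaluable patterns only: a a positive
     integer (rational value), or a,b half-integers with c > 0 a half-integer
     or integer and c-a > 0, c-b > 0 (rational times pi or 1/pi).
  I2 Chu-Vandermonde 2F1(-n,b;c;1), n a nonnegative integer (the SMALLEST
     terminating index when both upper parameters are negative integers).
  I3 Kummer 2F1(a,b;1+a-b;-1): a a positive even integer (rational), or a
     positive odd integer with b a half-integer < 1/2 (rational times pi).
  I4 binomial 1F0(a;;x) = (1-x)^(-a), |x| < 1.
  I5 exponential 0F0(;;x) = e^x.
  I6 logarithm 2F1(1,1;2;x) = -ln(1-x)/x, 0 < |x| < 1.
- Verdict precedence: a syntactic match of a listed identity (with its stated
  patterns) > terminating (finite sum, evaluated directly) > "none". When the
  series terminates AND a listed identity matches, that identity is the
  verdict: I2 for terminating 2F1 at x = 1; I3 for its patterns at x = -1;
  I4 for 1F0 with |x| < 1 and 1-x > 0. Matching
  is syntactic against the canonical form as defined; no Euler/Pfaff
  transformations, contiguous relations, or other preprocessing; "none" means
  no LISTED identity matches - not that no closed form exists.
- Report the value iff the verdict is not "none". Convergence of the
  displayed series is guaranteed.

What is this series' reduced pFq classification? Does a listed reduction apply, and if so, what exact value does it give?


This is \frac{5}{4} * 2F1(\frac{2}{3}, \frac{6}{5}; -\frac{1}{5}; -\frac{1}{4}) in reduced canonical form. Verdict: none. Every listed pattern misses the 2F1 form at -\frac{1}{4}, upper {\frac{2}{3}, \frac{6}{5}}.

The tell: t_0 = \frac{5}{4} here, and factor the ratio over Q (prefactor 5/4): negated roots = parameters.
Ratio: r(k) = -\frac{1}{4} * (k+\frac{2}{3}) (k+\frac{6}{5}) / [(k-\frac{1}{5}) (k+1)] - rational; roots negated = parameters, x = -\frac{1}{4}, C = \frac{5}{4}.


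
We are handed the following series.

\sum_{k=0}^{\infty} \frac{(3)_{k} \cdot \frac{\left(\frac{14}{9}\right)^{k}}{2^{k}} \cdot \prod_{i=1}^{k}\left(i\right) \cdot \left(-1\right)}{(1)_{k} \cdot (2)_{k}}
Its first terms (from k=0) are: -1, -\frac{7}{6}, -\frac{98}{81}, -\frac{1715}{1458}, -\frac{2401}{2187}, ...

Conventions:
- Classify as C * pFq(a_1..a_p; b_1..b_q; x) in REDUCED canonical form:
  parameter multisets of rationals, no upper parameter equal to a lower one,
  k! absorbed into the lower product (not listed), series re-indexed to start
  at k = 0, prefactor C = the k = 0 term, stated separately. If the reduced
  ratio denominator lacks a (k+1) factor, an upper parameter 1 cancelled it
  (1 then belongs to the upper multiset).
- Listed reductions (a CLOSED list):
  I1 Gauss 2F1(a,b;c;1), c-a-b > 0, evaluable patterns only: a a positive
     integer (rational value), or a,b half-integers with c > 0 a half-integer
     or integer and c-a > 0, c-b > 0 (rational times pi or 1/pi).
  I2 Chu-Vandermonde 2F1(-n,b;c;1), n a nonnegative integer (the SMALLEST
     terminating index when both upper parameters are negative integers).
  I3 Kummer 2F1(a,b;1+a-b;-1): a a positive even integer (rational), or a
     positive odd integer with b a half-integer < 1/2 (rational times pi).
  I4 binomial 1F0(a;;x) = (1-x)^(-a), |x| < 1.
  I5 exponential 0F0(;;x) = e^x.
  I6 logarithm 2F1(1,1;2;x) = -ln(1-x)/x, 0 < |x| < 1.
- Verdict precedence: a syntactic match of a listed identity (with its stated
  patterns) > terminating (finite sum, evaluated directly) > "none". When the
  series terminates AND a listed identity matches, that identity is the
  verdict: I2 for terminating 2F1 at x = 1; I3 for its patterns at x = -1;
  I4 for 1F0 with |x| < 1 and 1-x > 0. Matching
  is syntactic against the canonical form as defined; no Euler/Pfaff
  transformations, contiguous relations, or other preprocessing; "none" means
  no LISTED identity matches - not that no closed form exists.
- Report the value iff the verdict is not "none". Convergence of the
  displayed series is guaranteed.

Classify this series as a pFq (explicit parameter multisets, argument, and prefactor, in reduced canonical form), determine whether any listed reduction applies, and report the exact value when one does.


Classification (C = -1): 2F1 with upper {1, 3}, lower {2}, argument x = \frac{7}{9}. Verdict: none - at argument \frac{7}{9} the multisets {1, 3} ; {2} match no listed identity.

Key observation: from the first term -1: (1)_k (C = -1) is k! itself.
Consecutive-term ratio: r(k) = \frac{7}{9} * (k+1) (k+3) / [(k+2) (k+1)] - poly over poly, x = \frac{7}{9} from leading terms; C = -1 at k = 0.


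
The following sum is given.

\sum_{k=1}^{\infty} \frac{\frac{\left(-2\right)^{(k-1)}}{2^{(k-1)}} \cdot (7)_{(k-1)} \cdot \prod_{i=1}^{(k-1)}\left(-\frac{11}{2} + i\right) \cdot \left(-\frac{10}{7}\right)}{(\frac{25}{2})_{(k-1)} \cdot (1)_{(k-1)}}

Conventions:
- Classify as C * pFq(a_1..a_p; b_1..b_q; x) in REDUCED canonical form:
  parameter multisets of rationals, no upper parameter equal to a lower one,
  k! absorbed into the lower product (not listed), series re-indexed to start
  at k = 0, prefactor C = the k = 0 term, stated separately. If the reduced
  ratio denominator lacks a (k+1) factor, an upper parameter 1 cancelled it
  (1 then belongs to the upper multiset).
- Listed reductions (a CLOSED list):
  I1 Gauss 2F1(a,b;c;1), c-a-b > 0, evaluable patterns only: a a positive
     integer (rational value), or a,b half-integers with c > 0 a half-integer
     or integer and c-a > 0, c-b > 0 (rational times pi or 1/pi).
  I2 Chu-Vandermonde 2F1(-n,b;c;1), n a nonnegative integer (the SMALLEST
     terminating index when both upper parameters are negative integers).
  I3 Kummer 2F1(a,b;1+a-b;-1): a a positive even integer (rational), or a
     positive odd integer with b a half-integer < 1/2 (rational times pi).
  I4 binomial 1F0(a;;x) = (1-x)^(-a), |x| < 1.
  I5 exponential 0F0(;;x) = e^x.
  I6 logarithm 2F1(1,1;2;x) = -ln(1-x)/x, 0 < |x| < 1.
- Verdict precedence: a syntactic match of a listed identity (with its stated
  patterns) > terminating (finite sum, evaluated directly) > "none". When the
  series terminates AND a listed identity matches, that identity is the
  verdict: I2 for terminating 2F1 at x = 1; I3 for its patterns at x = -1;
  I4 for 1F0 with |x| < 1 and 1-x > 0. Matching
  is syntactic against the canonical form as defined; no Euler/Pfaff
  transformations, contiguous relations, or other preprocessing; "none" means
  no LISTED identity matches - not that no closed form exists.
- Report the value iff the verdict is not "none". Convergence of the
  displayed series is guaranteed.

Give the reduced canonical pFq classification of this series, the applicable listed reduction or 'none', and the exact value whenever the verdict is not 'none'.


First insight: from the first term -\frac{10}{7}: the running product (prefactor -10/7) telescopes to a rising factorial.
Consecutive-term ratio: r(k) = -1 * (k-\frac{9}{2}) (k+7) / [(k+\frac{25}{2}) (k+1)] - rational in k, leading ratio -1; with t_0 = -\frac{10}{7}, classification follows.

This is -\frac{10}{7} * 2F1(-\frac{9}{2}, 7; \frac{25}{2}; -1) in reduced canonical form. Verdict: the Kummer evaluation I3 matches (x = -1; c = \frac{25}{2} equals 1+a-b for upper {-\frac{9}{2}, 7}: listed pattern). Exact value: \left(-\frac{239028075}{67108864}\right) \cdot \pi.


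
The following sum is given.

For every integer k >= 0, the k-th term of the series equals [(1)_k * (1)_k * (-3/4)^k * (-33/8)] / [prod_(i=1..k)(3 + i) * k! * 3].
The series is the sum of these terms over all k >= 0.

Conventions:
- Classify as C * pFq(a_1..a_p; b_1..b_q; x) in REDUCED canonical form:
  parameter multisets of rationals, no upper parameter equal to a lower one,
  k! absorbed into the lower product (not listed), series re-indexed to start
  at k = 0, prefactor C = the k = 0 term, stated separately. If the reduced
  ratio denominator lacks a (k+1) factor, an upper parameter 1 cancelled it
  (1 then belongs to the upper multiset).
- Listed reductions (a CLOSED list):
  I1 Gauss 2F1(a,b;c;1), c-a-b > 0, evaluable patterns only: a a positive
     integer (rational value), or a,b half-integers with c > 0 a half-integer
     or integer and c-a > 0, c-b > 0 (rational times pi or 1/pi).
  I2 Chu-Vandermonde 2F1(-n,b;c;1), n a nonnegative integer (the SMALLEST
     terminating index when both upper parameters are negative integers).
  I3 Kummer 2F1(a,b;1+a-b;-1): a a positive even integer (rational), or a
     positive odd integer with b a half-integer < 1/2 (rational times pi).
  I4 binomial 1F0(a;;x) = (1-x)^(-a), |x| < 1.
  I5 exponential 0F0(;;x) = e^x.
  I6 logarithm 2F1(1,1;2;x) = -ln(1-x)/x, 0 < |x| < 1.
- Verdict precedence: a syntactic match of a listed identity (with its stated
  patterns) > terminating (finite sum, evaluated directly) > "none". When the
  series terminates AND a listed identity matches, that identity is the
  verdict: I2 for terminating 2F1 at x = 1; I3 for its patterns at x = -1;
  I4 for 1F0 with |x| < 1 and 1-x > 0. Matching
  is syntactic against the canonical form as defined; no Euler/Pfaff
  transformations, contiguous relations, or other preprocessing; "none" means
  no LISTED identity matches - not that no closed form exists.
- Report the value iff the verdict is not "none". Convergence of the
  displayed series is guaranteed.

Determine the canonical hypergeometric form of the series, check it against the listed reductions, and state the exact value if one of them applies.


Key observation: from the first term -11/8: the constant factors (prefactor -11/8) combine into one prefactor.
Adjacent-term ratio: r(k) = (-3/4) * (k+1) (k+1) / [(k+4) (k+1)] - rational; roots negated = parameters, x = (-3/4), C = -11/8.

This is -11/8 * 2F1(1, 1; 4; -3/4) in reduced canonical form. Verdict: none. A 2F1 with upper {1, 1} fits none of I1-I6 at x = -3/4; the sum runs forever.


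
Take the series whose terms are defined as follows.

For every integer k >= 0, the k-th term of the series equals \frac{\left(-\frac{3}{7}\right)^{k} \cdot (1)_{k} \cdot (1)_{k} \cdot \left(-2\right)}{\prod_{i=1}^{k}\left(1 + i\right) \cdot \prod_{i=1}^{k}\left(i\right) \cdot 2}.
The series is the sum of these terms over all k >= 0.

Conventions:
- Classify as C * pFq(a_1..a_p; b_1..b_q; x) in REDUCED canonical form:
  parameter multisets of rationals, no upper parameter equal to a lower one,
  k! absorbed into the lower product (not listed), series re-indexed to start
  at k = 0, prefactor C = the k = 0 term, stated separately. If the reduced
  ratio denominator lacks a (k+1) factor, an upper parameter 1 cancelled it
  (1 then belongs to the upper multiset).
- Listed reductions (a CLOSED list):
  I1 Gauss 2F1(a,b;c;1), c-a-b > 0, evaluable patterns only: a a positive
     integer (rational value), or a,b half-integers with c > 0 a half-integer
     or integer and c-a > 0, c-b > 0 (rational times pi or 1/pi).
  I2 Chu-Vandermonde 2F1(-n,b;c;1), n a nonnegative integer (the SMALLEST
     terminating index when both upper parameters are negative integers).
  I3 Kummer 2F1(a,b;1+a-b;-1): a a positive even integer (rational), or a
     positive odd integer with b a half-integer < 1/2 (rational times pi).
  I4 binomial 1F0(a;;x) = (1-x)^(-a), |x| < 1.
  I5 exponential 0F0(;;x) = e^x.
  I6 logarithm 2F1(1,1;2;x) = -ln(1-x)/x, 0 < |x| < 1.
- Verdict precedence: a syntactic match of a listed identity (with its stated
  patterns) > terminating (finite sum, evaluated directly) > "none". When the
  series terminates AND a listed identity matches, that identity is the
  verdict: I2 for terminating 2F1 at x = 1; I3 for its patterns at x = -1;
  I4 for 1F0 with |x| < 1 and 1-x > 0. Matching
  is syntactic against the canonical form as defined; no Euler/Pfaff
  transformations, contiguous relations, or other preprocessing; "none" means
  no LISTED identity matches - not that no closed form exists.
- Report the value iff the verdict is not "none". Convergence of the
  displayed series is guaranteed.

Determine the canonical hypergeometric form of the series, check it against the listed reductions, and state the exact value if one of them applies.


The series (x = -\frac{3}{7}) is 2F1: upper {1, 1}, lower {2}, prefactor -1. Verdict: logarithm (I6) fires (the logarithm: parameters (1,1;2), x = -\frac{3}{7}). Sum: \left(-\frac{7}{3}\right) \cdot \ln\left(\frac{10}{7}\right).

First insight: t_0 being -1, the constant factors (C = -1, x = -3/7) combine into one prefactor.
Term ratio: r(k) = -\frac{3}{7} * (k+1) (k+1) / [(k+2) (k+1)] - poly over poly, x = -\frac{3}{7} from leading terms; C = -1 at k = 0.


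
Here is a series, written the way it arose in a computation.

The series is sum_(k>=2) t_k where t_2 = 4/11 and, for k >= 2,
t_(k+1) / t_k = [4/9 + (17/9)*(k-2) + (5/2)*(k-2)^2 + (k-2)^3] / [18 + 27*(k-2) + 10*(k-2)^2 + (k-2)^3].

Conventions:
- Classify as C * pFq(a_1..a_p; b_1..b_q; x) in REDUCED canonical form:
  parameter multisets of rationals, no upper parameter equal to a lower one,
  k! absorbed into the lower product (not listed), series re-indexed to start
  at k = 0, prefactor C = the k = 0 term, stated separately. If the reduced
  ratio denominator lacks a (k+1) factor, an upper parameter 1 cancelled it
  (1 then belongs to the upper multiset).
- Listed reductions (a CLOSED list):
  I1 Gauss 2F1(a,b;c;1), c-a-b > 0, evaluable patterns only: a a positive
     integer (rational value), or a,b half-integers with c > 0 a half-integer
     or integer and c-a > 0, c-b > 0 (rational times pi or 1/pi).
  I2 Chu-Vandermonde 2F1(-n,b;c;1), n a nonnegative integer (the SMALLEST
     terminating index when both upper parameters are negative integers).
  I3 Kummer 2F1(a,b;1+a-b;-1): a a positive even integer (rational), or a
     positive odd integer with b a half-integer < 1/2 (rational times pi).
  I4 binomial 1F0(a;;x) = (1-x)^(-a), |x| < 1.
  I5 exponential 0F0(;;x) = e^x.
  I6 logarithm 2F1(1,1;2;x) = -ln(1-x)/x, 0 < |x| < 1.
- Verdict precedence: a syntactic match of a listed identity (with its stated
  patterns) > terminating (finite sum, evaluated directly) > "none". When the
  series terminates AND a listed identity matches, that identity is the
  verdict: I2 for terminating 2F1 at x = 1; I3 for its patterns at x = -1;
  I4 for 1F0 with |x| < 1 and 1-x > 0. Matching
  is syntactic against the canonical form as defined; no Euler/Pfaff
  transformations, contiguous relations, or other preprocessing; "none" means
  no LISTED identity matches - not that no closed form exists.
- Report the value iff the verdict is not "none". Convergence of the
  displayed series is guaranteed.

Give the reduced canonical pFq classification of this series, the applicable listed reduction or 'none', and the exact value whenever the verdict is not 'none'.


With C = 4/11: the canonical form is 3F2(1/2, 2/3, 4/3; 3, 6; 1). Verdict: none. A 3F2 with upper {1/2, 2/3, 4/3} fits none of I1-I6 at x = 1; the sum runs forever.

The tell: t_0 being 4/11, the expanded ratio factors over Q; C = 4/11, x = 1, roots give parameters.
Consecutive-term ratio: r(k) = 1 * (k+1/2) (k+2/3) (k+4/3) / [(k+3) (k+6) (k+1)] - poly over poly, x = 1 from leading terms; C = 4/11 at k = 0.


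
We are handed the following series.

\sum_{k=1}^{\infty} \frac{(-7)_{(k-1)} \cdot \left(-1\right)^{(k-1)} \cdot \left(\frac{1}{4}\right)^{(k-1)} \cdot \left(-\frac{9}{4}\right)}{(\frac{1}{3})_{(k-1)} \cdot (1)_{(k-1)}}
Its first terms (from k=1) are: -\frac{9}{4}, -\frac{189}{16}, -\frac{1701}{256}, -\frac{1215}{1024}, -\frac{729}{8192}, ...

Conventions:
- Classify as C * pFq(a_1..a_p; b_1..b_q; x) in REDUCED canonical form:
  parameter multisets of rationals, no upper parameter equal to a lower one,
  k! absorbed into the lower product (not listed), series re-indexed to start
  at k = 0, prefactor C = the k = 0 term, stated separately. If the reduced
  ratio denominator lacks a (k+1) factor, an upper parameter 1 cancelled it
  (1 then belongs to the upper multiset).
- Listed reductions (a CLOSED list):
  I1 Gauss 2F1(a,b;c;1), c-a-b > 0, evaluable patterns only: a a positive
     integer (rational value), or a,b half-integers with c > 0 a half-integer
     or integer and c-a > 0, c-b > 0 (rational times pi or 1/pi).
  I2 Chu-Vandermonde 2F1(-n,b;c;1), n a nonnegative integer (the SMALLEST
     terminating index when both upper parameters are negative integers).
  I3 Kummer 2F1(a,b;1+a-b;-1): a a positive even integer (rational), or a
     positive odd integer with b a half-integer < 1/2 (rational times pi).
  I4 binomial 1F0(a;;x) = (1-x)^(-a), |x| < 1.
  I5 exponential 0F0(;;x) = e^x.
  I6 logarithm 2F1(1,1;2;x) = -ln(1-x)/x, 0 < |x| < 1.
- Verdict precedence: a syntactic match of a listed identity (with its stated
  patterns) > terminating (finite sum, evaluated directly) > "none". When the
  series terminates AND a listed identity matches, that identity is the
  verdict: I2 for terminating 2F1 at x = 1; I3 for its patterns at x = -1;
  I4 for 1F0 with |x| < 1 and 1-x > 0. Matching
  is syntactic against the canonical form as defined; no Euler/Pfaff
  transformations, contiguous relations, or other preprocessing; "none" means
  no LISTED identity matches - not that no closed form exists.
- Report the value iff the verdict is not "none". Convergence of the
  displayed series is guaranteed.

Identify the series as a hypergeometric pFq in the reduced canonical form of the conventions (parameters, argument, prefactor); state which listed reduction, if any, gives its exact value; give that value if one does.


At argument -\frac{1}{4}: a 1F1 with upper {-7}, lower {\frac{1}{3}}, scaled by C = -\frac{9}{4}. Verdict: terminating - no listed pattern fits, but -7 in the upper list cuts the series at k = 7; direct evaluation. Its exact value is -\frac{1594390349943}{72519516160}.

Key observation: with t_0 = -\frac{9}{4}, (1)_k (C = -9/4) is k! itself.
Adjacent-term ratio: r(k) = -\frac{1}{4} * (k-7) / [(k+\frac{1}{3}) (k+1)] - rational; roots negated = parameters, x = -\frac{1}{4}, C = -\frac{9}{4}.


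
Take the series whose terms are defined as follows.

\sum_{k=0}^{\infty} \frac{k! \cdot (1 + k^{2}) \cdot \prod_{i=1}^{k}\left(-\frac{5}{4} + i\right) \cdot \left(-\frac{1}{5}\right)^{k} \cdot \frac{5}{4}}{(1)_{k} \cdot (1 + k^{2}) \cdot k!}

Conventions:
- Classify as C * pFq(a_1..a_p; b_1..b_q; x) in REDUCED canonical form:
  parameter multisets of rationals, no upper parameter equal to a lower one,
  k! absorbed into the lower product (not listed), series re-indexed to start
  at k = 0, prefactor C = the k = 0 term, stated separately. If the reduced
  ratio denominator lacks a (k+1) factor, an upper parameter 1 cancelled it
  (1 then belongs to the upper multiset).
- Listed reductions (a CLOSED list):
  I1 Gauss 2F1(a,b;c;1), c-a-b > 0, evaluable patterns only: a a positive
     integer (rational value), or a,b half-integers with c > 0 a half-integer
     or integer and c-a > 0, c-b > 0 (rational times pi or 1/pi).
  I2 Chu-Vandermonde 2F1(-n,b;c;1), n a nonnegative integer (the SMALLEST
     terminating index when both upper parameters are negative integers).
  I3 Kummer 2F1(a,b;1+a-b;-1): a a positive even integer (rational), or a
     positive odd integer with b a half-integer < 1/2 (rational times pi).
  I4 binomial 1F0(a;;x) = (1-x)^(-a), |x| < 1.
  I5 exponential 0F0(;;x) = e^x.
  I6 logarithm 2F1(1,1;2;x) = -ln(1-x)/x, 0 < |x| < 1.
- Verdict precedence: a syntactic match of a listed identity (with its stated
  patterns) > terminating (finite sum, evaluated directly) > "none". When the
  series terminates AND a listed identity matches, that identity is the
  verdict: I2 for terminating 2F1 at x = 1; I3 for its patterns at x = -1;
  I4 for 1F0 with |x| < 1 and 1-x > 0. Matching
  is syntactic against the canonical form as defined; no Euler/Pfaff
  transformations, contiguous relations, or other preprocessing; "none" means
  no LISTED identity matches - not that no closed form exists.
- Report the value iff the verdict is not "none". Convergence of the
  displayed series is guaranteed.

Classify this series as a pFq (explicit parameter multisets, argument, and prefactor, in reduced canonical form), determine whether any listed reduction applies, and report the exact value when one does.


Prefactor \frac{5}{4}, argument -\frac{1}{5}: 1F0 with upper {-\frac{1}{4}} over lower {-}. Verdict: the binomial series (I4) matches (the 1F0 binomial series: exponent 1/4, x = -\frac{1}{5}). Exact value: \frac{5}{4} \cdot \left(\frac{6}{5}\right)^{\frac{1}{4}}.

The tell: with t_0 = \frac{5}{4}, the running product (C = 5/4) telescopes to a rising factorial.
Term ratio: r(k) = -\frac{1}{5} * (k-\frac{1}{4}) / [(k+1)] - rational in k, leading ratio -\frac{1}{5}; with t_0 = \frac{5}{4}, classification follows.


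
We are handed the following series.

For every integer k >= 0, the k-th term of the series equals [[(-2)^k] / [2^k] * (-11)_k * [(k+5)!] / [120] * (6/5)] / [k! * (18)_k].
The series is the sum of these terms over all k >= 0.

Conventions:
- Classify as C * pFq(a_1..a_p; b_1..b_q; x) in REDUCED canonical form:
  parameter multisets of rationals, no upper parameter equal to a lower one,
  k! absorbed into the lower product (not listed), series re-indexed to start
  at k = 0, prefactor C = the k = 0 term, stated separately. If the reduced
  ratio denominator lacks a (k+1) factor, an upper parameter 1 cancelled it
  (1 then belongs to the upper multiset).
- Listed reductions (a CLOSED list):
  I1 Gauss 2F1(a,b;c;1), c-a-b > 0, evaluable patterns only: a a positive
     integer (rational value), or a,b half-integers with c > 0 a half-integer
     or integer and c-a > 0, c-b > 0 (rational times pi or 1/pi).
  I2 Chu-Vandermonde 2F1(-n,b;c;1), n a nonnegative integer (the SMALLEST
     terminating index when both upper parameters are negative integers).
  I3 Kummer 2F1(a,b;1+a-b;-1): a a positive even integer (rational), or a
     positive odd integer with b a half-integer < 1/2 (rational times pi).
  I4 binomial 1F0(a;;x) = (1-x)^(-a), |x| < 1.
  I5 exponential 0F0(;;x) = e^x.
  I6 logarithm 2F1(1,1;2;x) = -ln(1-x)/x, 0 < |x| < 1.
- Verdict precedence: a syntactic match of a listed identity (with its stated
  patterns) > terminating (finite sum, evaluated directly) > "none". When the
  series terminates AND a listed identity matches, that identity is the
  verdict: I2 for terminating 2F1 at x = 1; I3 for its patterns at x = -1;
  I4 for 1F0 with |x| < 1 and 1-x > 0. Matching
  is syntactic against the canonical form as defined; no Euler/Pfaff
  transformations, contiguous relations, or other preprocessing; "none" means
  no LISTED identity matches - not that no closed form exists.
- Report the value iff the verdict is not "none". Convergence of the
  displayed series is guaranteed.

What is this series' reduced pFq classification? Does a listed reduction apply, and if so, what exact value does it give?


With C = 6/5: the canonical form is 2F1(-11, 6; 18; -1). Verdict: Kummer (I3) fires (x = -1; c = 18 equals 1+a-b for upper {-11, 6}: listed pattern). Hence: 204/5.

The tell: t_0 being 6/5, the factorial ratio (prefactor 6/5) (k+a-1)!/(a-1)! is a rising factorial (a)_k.
Adjacent-term ratio: r(k) = (-1) * (k-11) (k+6) / [(k+18) (k+1)] - poly over poly, x = (-1) from leading terms; C = 6/5 at k = 0.
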